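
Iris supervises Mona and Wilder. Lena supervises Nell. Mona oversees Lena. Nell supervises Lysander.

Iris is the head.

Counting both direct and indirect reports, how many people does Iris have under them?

5

Iris directly manages Mona, Wilder. Under Mona: Lena, Nell, Lysander (3). Wilder has no reports. So Iris's organization is 2 direct reports plus everyone under them: 4 + 1 = 5.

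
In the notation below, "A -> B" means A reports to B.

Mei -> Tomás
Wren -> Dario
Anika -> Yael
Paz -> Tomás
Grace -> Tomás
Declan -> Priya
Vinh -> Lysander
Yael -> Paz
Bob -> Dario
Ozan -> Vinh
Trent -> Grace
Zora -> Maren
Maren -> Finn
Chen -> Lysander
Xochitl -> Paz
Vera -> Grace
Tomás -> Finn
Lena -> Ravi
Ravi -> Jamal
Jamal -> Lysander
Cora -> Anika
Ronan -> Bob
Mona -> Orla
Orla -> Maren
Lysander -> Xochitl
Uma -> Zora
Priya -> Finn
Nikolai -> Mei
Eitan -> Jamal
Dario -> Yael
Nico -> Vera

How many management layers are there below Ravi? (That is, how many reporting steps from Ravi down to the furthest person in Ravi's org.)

1

The longest chain under Ravi runs Ravi → Lena, which is 1 level below Ravi.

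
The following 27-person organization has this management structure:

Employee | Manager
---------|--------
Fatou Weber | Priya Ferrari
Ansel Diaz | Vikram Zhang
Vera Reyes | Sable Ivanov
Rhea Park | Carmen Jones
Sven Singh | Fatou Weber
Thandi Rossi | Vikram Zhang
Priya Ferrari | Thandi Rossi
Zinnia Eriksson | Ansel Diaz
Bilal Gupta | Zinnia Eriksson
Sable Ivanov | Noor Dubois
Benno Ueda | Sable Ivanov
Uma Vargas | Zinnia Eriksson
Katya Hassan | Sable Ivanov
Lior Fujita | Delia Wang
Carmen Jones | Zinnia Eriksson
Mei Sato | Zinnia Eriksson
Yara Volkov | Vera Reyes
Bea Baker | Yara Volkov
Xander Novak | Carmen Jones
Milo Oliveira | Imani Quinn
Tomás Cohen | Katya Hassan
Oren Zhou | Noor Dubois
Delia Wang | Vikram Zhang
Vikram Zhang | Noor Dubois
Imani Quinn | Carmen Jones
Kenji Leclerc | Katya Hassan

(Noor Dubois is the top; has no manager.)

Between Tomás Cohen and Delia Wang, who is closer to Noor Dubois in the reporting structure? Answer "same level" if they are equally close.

Tomás Cohen is 3 levels below Noor Dubois; Delia Wang is 2. Delia Wang is higher.

Delia Wang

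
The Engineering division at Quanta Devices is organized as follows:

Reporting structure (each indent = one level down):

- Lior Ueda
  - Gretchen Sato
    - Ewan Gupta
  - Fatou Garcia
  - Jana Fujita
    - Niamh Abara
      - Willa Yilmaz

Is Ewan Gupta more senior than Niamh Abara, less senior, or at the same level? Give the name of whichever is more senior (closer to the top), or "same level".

Both Ewan Gupta and Niamh Abara are 2 levels below Lior Ueda.

same level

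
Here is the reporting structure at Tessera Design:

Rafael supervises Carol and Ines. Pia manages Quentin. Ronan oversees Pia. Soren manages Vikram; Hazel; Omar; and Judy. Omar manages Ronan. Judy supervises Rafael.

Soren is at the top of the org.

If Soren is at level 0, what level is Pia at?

Chain from Pia up to Soren: Pia → Ronan → Omar → Soren. That is 3 steps up, so Pia is 3 levels below Soren.

3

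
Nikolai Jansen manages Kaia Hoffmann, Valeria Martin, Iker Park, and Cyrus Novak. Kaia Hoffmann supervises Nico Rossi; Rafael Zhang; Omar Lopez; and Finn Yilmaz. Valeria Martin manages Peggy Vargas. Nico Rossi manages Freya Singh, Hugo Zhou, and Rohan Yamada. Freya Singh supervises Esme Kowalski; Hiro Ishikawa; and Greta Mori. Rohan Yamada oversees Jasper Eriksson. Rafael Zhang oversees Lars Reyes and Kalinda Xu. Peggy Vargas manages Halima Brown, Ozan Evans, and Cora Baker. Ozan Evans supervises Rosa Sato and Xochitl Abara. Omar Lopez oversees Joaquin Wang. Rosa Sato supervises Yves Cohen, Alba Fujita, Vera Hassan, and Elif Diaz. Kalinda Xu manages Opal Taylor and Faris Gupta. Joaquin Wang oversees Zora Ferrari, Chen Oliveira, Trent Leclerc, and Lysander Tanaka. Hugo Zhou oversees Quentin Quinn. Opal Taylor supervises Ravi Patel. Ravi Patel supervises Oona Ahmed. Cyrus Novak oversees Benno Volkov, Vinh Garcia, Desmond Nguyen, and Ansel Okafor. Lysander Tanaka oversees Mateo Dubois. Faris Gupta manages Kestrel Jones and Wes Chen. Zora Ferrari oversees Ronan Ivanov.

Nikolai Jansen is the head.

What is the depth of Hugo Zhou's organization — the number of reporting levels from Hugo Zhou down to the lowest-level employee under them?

1

The longest chain under Hugo Zhou runs Hugo Zhou → Quentin Quinn, which is 1 level below Hugo Zhou.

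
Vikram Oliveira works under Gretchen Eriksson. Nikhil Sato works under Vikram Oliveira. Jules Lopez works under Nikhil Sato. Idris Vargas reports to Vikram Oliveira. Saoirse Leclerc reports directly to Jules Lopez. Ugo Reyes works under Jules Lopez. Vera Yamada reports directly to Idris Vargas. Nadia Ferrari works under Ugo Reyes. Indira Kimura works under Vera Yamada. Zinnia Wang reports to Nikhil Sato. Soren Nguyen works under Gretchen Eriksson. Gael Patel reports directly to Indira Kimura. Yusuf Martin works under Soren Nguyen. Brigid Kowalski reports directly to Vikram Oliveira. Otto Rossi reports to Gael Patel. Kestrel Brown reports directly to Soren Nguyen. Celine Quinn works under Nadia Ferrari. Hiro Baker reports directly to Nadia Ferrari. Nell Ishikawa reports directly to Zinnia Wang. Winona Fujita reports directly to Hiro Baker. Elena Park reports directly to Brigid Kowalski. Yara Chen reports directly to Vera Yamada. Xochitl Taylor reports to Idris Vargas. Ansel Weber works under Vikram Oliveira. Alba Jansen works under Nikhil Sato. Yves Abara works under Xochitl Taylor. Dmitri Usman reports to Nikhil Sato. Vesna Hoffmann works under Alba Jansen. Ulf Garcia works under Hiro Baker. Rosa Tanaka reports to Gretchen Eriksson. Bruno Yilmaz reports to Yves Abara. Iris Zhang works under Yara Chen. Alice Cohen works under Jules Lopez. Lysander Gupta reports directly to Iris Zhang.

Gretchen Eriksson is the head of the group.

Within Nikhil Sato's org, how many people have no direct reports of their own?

8

The people in Nikhil Sato's organization with no one reporting to them are Dmitri Usman, Vesna Hoffmann, Nell Ishikawa, Alice Cohen, Ulf Garcia, Winona Fujita, Celine Quinn, Saoirse Leclerc. That is 8.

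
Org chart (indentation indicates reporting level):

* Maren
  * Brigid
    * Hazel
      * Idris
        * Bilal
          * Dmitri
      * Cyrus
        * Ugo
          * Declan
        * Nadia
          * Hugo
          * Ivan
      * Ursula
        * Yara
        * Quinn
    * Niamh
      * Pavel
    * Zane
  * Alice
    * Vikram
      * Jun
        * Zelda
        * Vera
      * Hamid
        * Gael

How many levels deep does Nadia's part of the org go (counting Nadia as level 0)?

1

The longest chain under Nadia runs Nadia → Ivan, which is 1 level below Nadia.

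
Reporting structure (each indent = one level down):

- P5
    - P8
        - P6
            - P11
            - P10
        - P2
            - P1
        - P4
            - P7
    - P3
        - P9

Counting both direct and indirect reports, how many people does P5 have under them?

10

P5 directly manages P8, P3. Under P8: P4, P7, P2, P1, P6, P10, P11 (7). Under P3: P9 (1). So P5's organization is 2 direct reports plus everyone under them: 8 + 2 = 10.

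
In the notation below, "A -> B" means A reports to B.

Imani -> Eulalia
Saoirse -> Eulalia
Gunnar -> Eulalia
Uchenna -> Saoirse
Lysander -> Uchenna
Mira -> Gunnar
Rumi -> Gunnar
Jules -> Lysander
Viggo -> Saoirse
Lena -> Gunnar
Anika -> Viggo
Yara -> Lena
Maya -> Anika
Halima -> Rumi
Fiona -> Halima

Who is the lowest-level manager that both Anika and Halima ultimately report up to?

Eulalia

Anika's chain of managers is Viggo, Saoirse, Eulalia. Halima's chain of managers is Rumi, Gunnar, Eulalia. The first manager that appears in both chains is Eulalia.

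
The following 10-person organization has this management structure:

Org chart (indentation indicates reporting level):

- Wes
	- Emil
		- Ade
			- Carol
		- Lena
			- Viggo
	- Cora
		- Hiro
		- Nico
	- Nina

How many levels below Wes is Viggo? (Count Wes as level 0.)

3

Chain from Viggo up to Wes: Viggo → Lena → Emil → Wes. That is 3 steps up, so Viggo is 3 levels below Wes.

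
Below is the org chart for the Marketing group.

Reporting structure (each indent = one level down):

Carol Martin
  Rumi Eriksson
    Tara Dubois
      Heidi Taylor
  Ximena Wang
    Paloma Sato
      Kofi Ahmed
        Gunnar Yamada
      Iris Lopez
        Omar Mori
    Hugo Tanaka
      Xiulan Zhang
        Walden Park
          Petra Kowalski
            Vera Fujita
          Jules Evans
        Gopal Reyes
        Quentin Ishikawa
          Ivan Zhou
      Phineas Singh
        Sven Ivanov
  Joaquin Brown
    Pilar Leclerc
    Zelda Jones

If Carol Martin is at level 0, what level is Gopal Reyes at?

Chain from Gopal Reyes up to Carol Martin: Gopal Reyes → Xiulan Zhang → Hugo Tanaka → Ximena Wang → Carol Martin. That is 4 steps up, so Gopal Reyes is 4 levels below Carol Martin.

4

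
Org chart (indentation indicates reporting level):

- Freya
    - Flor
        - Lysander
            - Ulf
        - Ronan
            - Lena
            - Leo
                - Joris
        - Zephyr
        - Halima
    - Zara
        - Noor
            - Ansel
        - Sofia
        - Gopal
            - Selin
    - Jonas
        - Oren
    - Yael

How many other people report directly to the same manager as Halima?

Halima reports to Flor. Flor's other direct reports are Lysander, Ronan, Zephyr — 3 peers.

3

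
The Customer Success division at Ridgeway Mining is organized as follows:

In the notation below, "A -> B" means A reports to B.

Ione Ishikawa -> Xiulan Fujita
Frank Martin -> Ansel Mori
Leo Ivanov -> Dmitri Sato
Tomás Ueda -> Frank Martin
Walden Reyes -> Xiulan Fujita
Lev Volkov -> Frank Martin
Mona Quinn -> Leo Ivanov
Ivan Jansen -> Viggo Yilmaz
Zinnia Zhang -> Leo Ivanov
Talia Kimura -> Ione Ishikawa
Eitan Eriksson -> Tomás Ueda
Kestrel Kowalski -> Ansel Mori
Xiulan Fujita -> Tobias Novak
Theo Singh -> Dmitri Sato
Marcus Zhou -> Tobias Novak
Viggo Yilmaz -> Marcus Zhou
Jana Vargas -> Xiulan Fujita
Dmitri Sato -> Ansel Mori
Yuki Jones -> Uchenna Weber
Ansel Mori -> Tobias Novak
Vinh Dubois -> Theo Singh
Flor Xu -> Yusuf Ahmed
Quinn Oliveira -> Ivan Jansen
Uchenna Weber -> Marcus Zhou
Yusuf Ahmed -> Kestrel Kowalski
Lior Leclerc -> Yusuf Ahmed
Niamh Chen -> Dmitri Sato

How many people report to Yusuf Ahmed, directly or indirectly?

Yusuf Ahmed directly manages Lior Leclerc, Flor Xu. Lior Leclerc has no reports. Flor Xu has no reports. So Yusuf Ahmed's organization is 2 direct reports plus everyone under them: 1 + 1 = 2.

2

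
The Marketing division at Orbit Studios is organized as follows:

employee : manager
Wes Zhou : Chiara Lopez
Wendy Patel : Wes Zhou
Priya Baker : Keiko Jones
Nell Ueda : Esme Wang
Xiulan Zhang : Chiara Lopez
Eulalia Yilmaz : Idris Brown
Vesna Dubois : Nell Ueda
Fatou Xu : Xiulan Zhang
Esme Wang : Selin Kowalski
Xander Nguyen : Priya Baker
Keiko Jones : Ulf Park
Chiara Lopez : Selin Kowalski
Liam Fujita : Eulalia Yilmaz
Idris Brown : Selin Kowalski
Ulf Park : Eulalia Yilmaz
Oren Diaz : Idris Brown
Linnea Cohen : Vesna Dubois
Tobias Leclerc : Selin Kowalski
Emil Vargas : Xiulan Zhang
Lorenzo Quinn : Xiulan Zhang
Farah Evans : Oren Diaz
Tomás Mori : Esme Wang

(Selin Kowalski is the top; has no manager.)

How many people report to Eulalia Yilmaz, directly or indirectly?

5

Eulalia Yilmaz directly manages Liam Fujita, Ulf Park. Liam Fujita has no reports. Under Ulf Park: Keiko Jones, Priya Baker, Xander Nguyen (3). So Eulalia Yilmaz's organization is 2 direct reports plus everyone under them: 1 + 4 = 5.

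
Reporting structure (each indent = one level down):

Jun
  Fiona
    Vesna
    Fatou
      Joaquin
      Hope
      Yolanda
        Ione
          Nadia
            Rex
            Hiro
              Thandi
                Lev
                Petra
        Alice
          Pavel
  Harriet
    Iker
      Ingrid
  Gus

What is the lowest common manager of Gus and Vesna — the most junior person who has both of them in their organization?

Gus's chain of managers is Jun. Vesna's chain of managers is Fiona, Jun. The first manager that appears in both chains is Jun.

Jun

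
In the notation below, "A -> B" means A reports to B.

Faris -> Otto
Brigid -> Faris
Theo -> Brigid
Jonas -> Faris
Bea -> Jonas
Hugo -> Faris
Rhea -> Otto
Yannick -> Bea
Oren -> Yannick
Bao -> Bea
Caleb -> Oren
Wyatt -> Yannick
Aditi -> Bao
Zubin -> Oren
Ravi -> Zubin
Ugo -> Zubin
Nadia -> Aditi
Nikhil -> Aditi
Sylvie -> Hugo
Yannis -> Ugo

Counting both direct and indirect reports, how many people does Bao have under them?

3

Bao directly manages Aditi. Under Aditi: Nikhil, Nadia (2). That's 3 in total.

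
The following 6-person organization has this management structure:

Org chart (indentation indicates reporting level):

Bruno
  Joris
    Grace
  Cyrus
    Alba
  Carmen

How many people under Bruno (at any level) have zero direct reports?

The people in Bruno's organization with no one reporting to them are Carmen, Alba, Grace. That is 3.

3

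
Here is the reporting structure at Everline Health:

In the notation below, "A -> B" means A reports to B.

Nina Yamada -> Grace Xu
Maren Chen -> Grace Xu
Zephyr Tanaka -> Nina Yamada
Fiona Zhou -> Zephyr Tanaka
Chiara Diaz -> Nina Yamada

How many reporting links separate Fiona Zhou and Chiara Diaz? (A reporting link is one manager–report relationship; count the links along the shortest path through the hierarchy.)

Fiona Zhou is 2 levels below Nina Yamada, and Chiara Diaz is 1 level below Nina Yamada (their lowest common manager). The shortest path runs up from Fiona Zhou to Nina Yamada and back down to Chiara Diaz: 2 + 1 = 3 links.

3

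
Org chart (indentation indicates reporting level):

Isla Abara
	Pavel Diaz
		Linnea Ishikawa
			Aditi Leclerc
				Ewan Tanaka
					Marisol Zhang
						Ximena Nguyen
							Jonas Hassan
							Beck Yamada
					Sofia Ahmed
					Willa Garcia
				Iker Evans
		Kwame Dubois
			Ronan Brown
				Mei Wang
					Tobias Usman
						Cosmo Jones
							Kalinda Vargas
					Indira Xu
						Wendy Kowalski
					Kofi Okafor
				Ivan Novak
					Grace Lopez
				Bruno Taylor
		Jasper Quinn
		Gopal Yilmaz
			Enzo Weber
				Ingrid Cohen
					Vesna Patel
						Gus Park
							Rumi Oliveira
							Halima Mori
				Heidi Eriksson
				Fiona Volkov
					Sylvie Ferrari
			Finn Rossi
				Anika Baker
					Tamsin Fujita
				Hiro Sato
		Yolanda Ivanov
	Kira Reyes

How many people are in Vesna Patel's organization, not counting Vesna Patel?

Vesna Patel directly manages Gus Park. Under Gus Park: Halima Mori, Rumi Oliveira (2). That's 3 in total.

3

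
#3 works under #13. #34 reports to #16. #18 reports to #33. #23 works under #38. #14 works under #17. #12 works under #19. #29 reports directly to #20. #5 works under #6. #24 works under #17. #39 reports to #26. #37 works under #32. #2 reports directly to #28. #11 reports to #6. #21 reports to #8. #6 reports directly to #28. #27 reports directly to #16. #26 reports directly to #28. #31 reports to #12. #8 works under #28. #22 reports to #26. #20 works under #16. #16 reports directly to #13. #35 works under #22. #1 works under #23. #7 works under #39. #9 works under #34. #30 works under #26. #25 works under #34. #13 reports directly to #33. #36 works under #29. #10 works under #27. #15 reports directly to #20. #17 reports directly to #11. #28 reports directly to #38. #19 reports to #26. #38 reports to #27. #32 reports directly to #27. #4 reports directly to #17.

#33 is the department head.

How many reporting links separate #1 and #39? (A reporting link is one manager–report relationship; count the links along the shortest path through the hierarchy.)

5

#1 is 2 levels below #38, and #39 is 3 levels below #38 (their lowest common manager). The shortest path runs up from #1 to #38 and back down to #39: 2 + 3 = 5 links.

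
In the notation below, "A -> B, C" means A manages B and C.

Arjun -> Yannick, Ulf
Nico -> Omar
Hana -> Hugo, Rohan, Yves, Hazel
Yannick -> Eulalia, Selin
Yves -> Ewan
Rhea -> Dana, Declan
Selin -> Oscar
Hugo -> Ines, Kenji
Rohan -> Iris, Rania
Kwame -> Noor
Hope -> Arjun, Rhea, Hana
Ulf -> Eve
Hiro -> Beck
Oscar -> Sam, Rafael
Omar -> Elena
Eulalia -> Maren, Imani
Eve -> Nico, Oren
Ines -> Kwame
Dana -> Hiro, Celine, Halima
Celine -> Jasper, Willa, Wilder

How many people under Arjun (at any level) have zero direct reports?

6

The people in Arjun's organization with no one reporting to them are Oren, Elena, Rafael, Sam, Imani, Maren. That is 6.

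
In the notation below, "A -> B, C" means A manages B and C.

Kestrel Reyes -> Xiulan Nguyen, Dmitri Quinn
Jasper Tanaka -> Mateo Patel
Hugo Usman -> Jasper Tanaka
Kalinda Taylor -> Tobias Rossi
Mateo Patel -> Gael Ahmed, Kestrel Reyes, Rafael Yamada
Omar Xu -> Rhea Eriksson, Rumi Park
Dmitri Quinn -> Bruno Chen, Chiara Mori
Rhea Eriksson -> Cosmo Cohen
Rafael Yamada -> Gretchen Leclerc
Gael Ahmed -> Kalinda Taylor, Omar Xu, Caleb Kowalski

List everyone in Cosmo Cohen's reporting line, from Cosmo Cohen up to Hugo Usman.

Cosmo Cohen -> Rhea Eriksson -> Omar Xu -> Gael Ahmed -> Mateo Patel -> Jasper Tanaka -> Hugo Usman

Cosmo Cohen reports to Rhea Eriksson. Rhea Eriksson reports to Omar Xu. Omar Xu reports to Gael Ahmed. Gael Ahmed reports to Mateo Patel. Mateo Patel reports to Jasper Tanaka. Jasper Tanaka reports to Hugo Usman. Hugo Usman is at the top.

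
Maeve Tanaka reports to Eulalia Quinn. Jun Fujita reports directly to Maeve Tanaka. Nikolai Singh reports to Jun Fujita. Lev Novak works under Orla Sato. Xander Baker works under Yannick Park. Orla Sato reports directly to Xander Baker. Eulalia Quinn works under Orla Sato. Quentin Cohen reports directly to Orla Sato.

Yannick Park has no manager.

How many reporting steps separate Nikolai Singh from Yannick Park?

6

Chain from Nikolai Singh up to Yannick Park: Nikolai Singh → Jun Fujita → Maeve Tanaka → Eulalia Quinn → Orla Sato → Xander Baker → Yannick Park. That is 6 steps up, so Nikolai Singh is 6 levels below Yannick Park.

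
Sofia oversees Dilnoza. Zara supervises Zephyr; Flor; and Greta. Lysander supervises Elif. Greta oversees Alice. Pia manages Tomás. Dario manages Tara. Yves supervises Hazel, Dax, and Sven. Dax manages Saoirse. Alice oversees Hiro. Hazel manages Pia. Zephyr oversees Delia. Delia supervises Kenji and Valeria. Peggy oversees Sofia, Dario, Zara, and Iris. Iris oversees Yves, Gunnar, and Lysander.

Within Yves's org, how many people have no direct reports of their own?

The people in Yves's organization with no one reporting to them are Sven, Saoirse, Tomás. That is 3.

3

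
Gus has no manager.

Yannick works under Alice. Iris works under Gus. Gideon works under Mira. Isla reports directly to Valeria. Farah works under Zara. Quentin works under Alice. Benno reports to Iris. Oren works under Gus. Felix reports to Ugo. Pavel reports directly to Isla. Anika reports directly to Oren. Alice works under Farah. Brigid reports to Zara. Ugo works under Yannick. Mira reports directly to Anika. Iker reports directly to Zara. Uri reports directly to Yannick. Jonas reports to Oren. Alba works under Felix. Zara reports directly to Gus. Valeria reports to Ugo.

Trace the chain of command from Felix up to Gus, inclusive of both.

Felix -> Ugo -> Yannick -> Alice -> Farah -> Zara -> Gus

Felix reports to Ugo. Ugo reports to Yannick. Yannick reports to Alice. Alice reports to Farah. Farah reports to Zara. Zara reports to Gus. Gus is at the top.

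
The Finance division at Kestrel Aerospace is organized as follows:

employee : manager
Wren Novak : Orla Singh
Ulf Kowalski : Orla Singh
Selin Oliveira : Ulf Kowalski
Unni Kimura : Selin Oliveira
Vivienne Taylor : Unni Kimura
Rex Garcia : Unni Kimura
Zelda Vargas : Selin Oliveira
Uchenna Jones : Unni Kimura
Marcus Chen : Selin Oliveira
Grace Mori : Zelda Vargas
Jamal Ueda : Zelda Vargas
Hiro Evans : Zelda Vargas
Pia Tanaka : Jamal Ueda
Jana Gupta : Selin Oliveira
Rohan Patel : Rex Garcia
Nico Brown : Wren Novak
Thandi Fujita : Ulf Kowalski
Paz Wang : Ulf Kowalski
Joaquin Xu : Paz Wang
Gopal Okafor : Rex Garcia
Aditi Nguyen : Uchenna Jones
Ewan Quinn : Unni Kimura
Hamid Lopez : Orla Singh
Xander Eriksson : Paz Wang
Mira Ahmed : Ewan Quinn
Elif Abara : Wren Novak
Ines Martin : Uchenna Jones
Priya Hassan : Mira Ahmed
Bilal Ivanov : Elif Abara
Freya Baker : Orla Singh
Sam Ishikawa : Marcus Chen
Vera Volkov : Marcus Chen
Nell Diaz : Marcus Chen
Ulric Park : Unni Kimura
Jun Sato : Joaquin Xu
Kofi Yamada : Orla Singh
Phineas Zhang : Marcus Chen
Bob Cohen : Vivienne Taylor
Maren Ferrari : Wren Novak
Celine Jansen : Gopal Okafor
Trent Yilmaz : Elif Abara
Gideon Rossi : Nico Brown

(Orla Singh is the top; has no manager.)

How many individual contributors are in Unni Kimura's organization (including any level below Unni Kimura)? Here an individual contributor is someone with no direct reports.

The people in Unni Kimura's organization with no one reporting to them are Ulric Park, Priya Hassan, Ines Martin, Aditi Nguyen, Celine Jansen, Rohan Patel, Bob Cohen. That is 7.

7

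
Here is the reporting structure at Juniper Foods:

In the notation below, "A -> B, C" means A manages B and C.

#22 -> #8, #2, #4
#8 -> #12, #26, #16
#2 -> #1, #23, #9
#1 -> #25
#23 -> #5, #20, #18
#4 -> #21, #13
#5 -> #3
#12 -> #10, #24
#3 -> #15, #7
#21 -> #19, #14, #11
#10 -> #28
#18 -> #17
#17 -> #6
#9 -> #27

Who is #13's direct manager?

#13 reports directly to #4.

#4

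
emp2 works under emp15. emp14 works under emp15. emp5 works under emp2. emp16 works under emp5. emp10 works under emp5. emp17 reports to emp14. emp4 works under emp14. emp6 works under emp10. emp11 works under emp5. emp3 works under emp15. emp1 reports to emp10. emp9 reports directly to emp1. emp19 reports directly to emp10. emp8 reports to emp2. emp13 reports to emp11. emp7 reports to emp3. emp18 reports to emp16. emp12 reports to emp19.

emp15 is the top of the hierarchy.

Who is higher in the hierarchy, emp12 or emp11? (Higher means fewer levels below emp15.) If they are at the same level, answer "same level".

emp12 is 5 levels below emp15; emp11 is 3. emp11 is higher.

emp11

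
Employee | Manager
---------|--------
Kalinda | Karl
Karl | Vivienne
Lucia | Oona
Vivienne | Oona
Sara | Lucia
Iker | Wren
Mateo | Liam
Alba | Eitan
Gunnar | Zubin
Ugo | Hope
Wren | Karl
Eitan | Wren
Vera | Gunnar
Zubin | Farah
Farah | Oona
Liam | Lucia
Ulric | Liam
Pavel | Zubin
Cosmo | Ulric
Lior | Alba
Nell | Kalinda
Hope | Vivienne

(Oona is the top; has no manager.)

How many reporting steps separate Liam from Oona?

2

Chain from Liam up to Oona: Liam → Lucia → Oona. That is 2 steps up, so Liam is 2 levels below Oona.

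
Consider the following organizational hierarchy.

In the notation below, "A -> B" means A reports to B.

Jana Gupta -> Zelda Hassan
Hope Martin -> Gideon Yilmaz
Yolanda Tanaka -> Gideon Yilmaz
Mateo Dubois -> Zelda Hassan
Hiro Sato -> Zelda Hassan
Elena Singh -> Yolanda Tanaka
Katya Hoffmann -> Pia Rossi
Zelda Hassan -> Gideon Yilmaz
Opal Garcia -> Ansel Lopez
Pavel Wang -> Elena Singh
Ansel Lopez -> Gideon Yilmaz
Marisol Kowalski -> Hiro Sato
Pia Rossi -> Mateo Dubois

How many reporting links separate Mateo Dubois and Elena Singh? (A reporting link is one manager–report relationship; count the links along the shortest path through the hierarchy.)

Mateo Dubois is 2 levels below Gideon Yilmaz, and Elena Singh is 2 levels below Gideon Yilmaz (their lowest common manager). The shortest path runs up from Mateo Dubois to Gideon Yilmaz and back down to Elena Singh: 2 + 2 = 4 links.

4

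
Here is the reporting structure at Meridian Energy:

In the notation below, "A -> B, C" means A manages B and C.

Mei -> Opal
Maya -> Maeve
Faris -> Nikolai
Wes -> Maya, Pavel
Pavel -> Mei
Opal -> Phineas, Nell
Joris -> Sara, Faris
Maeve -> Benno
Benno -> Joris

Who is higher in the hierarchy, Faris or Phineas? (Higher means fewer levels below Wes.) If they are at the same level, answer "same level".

Faris is 5 levels below Wes; Phineas is 4. Phineas is higher.

Phineas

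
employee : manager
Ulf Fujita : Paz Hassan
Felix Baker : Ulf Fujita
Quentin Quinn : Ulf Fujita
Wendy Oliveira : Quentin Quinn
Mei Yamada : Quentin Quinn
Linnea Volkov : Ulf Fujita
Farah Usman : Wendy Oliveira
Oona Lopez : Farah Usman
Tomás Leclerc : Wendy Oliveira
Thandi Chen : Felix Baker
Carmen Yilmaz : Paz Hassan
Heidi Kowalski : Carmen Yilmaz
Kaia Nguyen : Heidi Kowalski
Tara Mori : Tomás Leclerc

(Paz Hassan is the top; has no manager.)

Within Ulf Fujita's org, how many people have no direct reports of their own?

5

The people in Ulf Fujita's organization with no one reporting to them are Linnea Volkov, Mei Yamada, Tara Mori, Oona Lopez, Thandi Chen. That is 5.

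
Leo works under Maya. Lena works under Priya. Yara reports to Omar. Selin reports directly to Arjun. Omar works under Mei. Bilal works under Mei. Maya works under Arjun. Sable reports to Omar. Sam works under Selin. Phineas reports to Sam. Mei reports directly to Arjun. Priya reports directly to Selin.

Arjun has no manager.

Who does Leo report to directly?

Maya

Leo reports directly to Maya.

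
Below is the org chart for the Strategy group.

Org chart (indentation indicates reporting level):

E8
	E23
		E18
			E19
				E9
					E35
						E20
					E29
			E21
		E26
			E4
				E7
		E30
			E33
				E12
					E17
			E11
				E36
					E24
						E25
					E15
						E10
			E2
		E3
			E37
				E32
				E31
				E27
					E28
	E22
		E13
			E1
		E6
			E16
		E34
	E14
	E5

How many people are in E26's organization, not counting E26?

E26 directly manages E4. Under E4: E7 (1). That's 2 in total.

2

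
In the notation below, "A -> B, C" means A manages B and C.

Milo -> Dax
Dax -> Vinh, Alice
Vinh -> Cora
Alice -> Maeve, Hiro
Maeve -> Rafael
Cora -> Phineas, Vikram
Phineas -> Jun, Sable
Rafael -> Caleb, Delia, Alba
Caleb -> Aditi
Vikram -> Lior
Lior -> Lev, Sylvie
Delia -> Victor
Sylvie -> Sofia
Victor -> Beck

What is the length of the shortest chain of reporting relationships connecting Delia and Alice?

3

Delia is in Alice's organization: the chain from Delia up to Alice is Delia → Rafael → Maeve → Alice, which is 3 links.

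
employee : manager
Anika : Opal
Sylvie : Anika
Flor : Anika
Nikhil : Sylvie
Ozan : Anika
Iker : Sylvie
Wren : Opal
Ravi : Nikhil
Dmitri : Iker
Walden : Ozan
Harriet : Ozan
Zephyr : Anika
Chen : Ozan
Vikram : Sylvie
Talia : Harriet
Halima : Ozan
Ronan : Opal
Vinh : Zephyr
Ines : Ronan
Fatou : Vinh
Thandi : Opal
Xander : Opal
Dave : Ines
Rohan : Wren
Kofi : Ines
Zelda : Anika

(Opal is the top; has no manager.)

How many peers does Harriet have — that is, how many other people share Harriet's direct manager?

3

Harriet reports to Ozan. Ozan's other direct reports are Walden, Chen, Halima — 3 peers.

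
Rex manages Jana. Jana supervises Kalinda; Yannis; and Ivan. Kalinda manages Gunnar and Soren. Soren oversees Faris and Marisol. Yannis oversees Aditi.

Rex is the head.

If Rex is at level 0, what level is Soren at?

3

Chain from Soren up to Rex: Soren → Kalinda → Jana → Rex. That is 3 steps up, so Soren is 3 levels below Rex.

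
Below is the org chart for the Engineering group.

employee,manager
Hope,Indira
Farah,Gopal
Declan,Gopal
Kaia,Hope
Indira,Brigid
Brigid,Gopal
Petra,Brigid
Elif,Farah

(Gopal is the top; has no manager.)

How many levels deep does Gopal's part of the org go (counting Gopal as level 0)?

4

The longest chain under Gopal runs Gopal → Brigid → Indira → Hope → Kaia, which is 4 levels below Gopal.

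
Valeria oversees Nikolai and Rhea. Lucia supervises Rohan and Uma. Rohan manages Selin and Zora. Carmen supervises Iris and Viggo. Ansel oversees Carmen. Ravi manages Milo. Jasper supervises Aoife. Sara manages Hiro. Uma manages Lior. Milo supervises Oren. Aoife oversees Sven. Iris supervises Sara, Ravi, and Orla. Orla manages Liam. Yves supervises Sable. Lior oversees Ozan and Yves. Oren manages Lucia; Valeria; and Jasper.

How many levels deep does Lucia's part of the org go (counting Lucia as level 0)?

4

The longest chain under Lucia runs Lucia → Uma → Lior → Yves → Sable, which is 4 levels below Lucia.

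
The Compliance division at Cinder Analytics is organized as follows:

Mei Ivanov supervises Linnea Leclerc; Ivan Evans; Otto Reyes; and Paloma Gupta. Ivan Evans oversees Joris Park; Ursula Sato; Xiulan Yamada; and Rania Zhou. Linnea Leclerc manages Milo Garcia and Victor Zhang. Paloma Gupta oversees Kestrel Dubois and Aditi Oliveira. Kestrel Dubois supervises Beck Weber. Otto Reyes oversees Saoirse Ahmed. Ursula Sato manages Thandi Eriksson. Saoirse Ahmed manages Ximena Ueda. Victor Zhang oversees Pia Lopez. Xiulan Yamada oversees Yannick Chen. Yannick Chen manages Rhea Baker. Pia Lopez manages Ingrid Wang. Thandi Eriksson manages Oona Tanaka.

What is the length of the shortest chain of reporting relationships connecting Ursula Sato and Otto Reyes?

3

Ursula Sato is 2 levels below Mei Ivanov, and Otto Reyes is 1 level below Mei Ivanov (their lowest common manager). The shortest path runs up from Ursula Sato to Mei Ivanov and back down to Otto Reyes: 2 + 1 = 3 links.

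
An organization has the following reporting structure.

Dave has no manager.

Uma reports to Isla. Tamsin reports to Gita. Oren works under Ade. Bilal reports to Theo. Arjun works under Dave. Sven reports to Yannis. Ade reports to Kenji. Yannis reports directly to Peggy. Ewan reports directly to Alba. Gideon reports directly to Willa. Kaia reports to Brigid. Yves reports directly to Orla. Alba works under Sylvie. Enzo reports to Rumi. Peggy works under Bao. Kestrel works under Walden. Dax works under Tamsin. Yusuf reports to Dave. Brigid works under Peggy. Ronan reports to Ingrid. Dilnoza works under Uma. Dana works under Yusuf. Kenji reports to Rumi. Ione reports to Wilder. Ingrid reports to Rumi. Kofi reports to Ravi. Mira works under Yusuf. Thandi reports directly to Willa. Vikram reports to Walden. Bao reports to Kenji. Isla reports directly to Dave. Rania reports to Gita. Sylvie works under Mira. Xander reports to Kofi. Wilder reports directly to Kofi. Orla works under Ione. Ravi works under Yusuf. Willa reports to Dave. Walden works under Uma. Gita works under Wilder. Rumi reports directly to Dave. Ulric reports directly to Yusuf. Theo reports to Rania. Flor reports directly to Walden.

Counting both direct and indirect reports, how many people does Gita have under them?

5

Gita directly manages Rania, Tamsin. Under Rania: Theo, Bilal (2). Under Tamsin: Dax (1). So Gita's organization is 2 direct reports plus everyone under them: 3 + 2 = 5.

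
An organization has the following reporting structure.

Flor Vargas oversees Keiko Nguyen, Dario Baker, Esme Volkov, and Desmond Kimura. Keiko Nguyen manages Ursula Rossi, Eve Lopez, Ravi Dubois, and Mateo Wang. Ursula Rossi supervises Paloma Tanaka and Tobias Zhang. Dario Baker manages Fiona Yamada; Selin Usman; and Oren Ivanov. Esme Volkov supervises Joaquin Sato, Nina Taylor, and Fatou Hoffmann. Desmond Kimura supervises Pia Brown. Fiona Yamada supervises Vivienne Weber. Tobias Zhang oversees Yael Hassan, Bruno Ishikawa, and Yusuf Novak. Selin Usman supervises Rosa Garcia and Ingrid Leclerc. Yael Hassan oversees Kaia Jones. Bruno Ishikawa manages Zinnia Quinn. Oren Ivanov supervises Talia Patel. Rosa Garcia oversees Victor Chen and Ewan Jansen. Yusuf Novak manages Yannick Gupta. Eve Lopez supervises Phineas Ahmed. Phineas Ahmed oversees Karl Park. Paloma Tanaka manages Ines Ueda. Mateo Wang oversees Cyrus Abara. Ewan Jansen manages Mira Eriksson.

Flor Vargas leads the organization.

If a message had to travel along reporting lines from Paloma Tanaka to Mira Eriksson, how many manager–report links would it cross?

Paloma Tanaka is 3 levels below Flor Vargas, and Mira Eriksson is 5 levels below Flor Vargas (their lowest common manager). The shortest path runs up from Paloma Tanaka to Flor Vargas and back down to Mira Eriksson: 3 + 5 = 8 links.

8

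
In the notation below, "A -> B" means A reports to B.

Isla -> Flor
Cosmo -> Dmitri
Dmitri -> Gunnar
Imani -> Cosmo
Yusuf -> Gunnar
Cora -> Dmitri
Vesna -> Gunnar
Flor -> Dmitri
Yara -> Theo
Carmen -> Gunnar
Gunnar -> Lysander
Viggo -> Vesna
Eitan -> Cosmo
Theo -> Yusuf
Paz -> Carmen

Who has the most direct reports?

Gunnar

Direct-report counts: Lysander has 1; Gunnar has 4; Carmen has 1; Vesna has 1; Dmitri has 3; Flor has 1; Cosmo has 2; Yusuf has 1; Theo has 1. The largest is 4, held by Gunnar.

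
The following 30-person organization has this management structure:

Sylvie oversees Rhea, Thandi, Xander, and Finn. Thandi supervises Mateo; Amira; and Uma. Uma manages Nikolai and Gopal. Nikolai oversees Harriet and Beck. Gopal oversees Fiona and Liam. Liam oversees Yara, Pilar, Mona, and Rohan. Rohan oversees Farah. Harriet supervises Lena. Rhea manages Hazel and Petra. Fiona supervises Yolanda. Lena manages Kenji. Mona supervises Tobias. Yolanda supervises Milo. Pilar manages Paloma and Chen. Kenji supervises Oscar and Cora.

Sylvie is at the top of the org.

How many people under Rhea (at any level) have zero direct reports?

2

The people in Rhea's organization with no one reporting to them are Petra, Hazel. That is 2.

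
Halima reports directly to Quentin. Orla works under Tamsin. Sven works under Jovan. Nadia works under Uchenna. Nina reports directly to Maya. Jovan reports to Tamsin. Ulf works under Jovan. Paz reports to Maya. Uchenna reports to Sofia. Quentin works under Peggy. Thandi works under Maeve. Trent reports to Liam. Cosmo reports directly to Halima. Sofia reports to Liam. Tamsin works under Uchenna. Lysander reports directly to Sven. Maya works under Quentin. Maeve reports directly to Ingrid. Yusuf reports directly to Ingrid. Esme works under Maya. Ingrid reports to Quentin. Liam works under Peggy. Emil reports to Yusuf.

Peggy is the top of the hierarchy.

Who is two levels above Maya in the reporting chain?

Maya reports to Quentin, and Quentin reports to Peggy. So Maya's skip-level manager is Peggy.

Peggy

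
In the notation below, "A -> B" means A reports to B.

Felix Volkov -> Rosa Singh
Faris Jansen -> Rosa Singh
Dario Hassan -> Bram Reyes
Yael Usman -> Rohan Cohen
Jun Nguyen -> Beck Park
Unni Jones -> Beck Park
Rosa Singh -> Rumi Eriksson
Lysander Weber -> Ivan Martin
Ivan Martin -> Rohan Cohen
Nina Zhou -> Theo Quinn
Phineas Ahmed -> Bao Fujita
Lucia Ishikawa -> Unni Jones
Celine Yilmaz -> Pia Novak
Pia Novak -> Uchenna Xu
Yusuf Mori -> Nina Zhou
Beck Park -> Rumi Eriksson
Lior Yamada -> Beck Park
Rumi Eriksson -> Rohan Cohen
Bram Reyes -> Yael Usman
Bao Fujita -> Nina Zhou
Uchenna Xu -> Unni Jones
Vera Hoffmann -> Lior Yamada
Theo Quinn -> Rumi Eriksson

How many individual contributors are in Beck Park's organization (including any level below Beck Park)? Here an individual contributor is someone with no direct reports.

4

The people in Beck Park's organization with no one reporting to them are Jun Nguyen, Vera Hoffmann, Lucia Ishikawa, Celine Yilmaz. That is 4.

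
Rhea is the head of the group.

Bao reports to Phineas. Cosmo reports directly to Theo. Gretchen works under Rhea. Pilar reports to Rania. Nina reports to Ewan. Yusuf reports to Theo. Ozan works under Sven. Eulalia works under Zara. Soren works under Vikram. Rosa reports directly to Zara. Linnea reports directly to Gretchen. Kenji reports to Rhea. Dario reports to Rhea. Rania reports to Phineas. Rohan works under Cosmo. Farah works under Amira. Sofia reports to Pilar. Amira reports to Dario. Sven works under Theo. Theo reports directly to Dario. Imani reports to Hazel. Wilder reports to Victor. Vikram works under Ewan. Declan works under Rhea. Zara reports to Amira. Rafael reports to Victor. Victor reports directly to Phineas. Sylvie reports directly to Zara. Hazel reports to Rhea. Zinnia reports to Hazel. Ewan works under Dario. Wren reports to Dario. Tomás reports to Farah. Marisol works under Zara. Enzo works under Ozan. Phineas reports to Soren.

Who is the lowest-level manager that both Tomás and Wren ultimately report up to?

Dario

Tomás's chain of managers is Farah, Amira, Dario, Rhea. Wren's chain of managers is Dario, Rhea. The first manager that appears in both chains is Dario.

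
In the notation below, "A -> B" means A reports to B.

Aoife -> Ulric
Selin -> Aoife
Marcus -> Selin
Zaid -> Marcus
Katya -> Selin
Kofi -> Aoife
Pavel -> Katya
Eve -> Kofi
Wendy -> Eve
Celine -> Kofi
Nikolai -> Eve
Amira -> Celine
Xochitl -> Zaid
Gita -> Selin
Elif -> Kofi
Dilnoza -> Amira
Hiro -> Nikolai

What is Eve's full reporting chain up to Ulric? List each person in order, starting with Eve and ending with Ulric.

Eve -> Kofi -> Aoife -> Ulric

Eve reports to Kofi. Kofi reports to Aoife. Aoife reports to Ulric. Ulric is at the top.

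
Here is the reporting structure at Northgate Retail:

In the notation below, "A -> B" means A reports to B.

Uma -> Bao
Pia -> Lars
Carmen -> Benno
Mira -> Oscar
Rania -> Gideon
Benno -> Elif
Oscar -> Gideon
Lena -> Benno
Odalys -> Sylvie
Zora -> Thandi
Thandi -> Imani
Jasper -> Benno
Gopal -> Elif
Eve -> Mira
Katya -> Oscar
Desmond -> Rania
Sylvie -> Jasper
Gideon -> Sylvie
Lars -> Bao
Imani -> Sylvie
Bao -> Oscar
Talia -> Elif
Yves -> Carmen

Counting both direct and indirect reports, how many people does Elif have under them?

23

Elif directly manages Benno, Gopal, Talia. Under Benno: Lena, Carmen, Yves, Jasper, Sylvie, Odalys, Gideon, Rania, Desmond, Oscar, Katya, Mira, Eve, Bao, Uma, Lars, Pia, Imani, Thandi, Zora (20). Gopal has no reports. Talia has no reports. So Elif's organization is 3 direct reports plus everyone under them: 21 + 1 + 1 = 23.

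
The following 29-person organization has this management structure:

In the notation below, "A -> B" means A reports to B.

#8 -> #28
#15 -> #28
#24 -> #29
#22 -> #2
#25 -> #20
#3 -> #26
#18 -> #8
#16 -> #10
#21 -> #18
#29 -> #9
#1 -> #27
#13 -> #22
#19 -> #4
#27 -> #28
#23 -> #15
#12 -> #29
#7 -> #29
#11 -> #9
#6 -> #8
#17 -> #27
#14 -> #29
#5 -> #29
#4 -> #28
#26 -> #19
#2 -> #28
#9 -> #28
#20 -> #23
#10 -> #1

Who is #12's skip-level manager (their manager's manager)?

#9

#12 reports to #29, and #29 reports to #9. So #12's skip-level manager is #9.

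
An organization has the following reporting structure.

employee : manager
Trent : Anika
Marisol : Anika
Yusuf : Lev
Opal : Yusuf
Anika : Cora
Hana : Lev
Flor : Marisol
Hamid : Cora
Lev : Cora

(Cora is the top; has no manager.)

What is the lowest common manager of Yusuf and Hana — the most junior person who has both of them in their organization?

Yusuf's chain of managers is Lev, Cora. Hana's chain of managers is Lev, Cora. The first manager that appears in both chains is Lev.

Lev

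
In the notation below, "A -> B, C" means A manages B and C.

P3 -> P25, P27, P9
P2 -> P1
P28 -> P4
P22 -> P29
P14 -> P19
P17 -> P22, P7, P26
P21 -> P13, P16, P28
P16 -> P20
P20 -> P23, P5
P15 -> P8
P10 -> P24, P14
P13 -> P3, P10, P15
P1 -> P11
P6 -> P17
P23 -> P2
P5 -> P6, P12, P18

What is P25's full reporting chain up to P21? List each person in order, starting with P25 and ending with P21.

P25 reports to P3. P3 reports to P13. P13 reports to P21. P21 is at the top.

P25 -> P3 -> P13 -> P21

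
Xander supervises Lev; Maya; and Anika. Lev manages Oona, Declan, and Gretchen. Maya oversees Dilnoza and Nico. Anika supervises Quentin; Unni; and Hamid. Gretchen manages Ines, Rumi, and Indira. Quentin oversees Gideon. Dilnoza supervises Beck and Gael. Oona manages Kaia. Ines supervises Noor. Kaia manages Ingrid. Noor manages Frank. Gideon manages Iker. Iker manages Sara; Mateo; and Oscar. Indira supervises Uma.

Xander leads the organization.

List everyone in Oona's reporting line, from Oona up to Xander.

Oona -> Lev -> Xander

Oona reports to Lev. Lev reports to Xander. Xander is at the top.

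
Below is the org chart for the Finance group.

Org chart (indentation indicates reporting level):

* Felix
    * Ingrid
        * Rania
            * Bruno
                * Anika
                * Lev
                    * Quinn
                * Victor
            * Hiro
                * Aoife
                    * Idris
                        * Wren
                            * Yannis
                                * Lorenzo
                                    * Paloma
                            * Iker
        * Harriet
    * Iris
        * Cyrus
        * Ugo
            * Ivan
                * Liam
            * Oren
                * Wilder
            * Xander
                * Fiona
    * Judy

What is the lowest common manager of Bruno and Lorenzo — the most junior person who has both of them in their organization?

Bruno's chain of managers is Rania, Ingrid, Felix. Lorenzo's chain of managers is Yannis, Wren, Idris, Aoife, Hiro, Rania, Ingrid, Felix. The first manager that appears in both chains is Rania.

Rania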